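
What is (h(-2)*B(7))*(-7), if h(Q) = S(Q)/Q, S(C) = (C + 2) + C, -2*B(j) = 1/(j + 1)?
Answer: 7/16 ≈ 0.43750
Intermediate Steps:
B(j) = -1/(2*(1 + j)) (B(j) = -1/(2*(j + 1)) = -1/(2*(1 + j)))
S(C) = 2 + 2*C (S(C) = (2 + C) + C = 2 + 2*C)
h(Q) = (2 + 2*Q)/Q
(h(-2)*B(7))*(-7) = ((2 + 2/(-2))*(-1/(2 + 2*7)))*(-7) = ((2 + 2*(-1/2))*(-1/(2 + 14)))*(-7) = ((2 - 1)*(-1/16))*(-7) = (1*(-1*1/16))*(-7) = (1*(-1/16))*(-7) = -1/16*(-7) = 7/16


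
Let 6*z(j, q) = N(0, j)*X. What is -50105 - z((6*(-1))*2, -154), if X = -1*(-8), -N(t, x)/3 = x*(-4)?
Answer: -49913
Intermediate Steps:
N(t, x) = 12*x (N(t, x) = -3*x*(-4) = -(-12)*x = 12*x)
X = 8
z(j, q) = 16*j (z(j, q) = ((12*j)*8)/6 = (96*j)/6 = 16*j)
-50105 - z((6*(-1))*2, -154) = -50105 - 16*(6*(-1))*2 = -50105 - 16*(-6*2) = -50105 - 16*(-12) = -50105 - 1*(-192) = -50105 + 192 = -49913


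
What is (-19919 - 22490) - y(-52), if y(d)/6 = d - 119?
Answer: -41383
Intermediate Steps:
y(d) = -714 + 6*d (y(d) = 6*(d - 119) = 6*(-119 + d) = -714 + 6*d)
(-19919 - 22490) - y(-52) = (-19919 - 22490) - (-714 + 6*(-52)) = -42409 - (-714 - 312) = -42409 - 1*(-1026) = -42409 + 1026 = -41383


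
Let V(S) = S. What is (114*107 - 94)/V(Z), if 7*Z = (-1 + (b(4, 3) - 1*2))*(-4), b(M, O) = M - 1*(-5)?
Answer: -10591/3 ≈ -3530.3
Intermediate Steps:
b(M, O) = 5 + M (b(M, O) = M + 5 = 5 + M)
Z = -24/7 (Z = ((-1 + ((5 + 4) - 1*2))*(-4))/7 = ((-1 + (9 - 2))*(-4))/7 = ((-1 + 7)*(-4))/7 = (6*(-4))/7 = (1/7)*(-24) = -24/7 ≈ -3.4286)
(114*107 - 94)/V(Z) = (114*107 - 94)/(-24/7) = (12198 - 94)*(-7/24) = 12104*(-7/24) = -10591/3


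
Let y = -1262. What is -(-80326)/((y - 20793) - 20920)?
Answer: -80326/42975 ≈ -1.8691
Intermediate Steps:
-(-80326)/((y - 20793) - 20920) = -(-80326)/((-1262 - 20793) - 20920) = -(-80326)/(-22055 - 20920) = -(-80326)/(-42975) = -(-80326)*(-1)/42975 = -1*80326/42975 = -80326/42975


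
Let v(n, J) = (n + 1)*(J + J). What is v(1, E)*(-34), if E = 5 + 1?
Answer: -816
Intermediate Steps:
E = 6
v(n, J) = 2*J*(1 + n) (v(n, J) = (1 + n)*(2*J) = 2*J*(1 + n))
v(1, E)*(-34) = (2*6*(1 + 1))*(-34) = (2*6*2)*(-34) = 24*(-34) = -816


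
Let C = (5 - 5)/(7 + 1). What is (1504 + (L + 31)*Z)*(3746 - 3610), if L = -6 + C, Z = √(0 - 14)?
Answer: 204544 + 3400*I*√14 ≈ 2.0454e+5 + 12722.0*I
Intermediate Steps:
Z = I*√14 (Z = √(-14) = I*√14 ≈ 3.7417*I)
C = 0 (C = 0/8 = 0*(⅛) = 0)
L = -6 (L = -6 + 0 = -6)
(1504 + (L + 31)*Z)*(3746 - 3610) = (1504 + (-6 + 31)*(I*√14))*(3746 - 3610) = (1504 + 25*(I*√14))*136 = (1504 + 25*I*√14)*136 = 204544 + 3400*I*√14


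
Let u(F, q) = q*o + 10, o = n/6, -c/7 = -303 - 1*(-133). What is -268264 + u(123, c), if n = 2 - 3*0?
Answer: -803572/3 ≈ -2.6786e+5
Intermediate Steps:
n = 2 (n = 2 + 0 = 2)
c = 1190 (c = -7*(-303 - 1*(-133)) = -7*(-303 + 133) = -7*(-170) = 1190)
o = ⅓ (o = 2/6 = 2*(⅙) = ⅓ ≈ 0.33333)
u(F, q) = 10 + q/3 (u(F, q) = q*(⅓) + 10 = q/3 + 10 = 10 + q/3)
-268264 + u(123, c) = -268264 + (10 + (⅓)*1190) = -268264 + (10 + 1190/3) = -268264 + 1220/3 = -803572/3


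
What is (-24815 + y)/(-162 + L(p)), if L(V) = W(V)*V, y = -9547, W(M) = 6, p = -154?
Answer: 5727/181 ≈ 31.641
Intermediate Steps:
L(V) = 6*V
(-24815 + y)/(-162 + L(p)) = (-24815 - 9547)/(-162 + 6*(-154)) = -34362/(-162 - 924) = -34362/(-1086) = -34362*(-1/1086) = 5727/181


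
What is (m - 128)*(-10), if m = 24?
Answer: 1040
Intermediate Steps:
(m - 128)*(-10) = (24 - 128)*(-10) = -104*(-10) = 1040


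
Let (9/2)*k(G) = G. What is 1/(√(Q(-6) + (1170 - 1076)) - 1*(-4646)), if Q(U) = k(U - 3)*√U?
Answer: 1/(4646 + √2*√(47 - I*√6)) ≈ 0.00021479 + 1.2e-8*I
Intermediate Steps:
k(G) = 2*G/9
Q(U) = √U*(-⅔ + 2*U/9) (Q(U) = (2*(U - 3)/9)*√U = (2*(-3 + U)/9)*√U = (-⅔ + 2*U/9)*√U = √U*(-⅔ + 2*U/9))
1/(√(Q(-6) + (1170 - 1076)) - 1*(-4646)) = 1/(√(2*√(-6)*(-3 - 6)/9 + (1170 - 1076)) - 1*(-4646)) = 1/(√((2/9)*(I*√6)*(-9) + 94) + 4646) = 1/(√(-2*I*√6 + 94) + 4646) = 1/(√(94 - 2*I*√6) + 4646) = 1/(4646 + √(94 - 2*I*√6))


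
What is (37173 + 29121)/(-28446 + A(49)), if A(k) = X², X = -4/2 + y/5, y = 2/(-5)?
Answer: -20716875/8888023 ≈ -2.3309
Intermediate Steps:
y = -⅖ (y = 2*(-⅕) = -⅖ ≈ -0.40000)
X = -52/25 (X = -4/2 - ⅖/5 = -4*½ - ⅖*⅕ = -2 - 2/25 = -52/25 ≈ -2.0800)
A(k) = 2704/625 (A(k) = (-52/25)² = 2704/625)
(37173 + 29121)/(-28446 + A(49)) = (37173 + 29121)/(-28446 + 2704/625) = 66294/(-17776046/625) = 66294*(-625/17776046) = -20716875/8888023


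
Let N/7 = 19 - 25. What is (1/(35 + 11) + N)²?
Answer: 3728761/2116 ≈ 1762.2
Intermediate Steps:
N = -42 (N = 7*(19 - 25) = 7*(-6) = -42)
(1/(35 + 11) + N)² = (1/(35 + 11) - 42)² = (1/46 - 42)² = (-1931/46)² = 3728761/2116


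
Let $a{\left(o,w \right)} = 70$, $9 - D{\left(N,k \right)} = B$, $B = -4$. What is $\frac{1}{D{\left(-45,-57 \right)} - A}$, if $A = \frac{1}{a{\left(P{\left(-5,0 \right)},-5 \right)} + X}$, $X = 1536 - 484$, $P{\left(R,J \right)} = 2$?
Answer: $\frac{1122}{14585} \approx 0.076928$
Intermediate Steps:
$D{\left(N,k \right)} = 13$ ($D{\left(N,k \right)} = 9 - -4 = 9 + 4 = 13$)
$X = 1052$
$A = \frac{1}{1122}$ ($A = \frac{1}{70 + 1052} = \frac{1}{1122} \approx 0.00089127$)
$\frac{1}{D{\left(-45,-57 \right)} - A} = \frac{1}{13 - \frac{1}{1122}} = \frac{1}{\frac{14585}{1122}} = \frac{1122}{14585}$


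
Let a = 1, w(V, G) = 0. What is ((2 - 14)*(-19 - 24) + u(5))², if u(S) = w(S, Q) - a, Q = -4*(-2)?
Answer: 265225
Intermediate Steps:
Q = 8
u(S) = -1 (u(S) = 0 - 1*1 = 0 - 1 = -1)
((2 - 14)*(-19 - 24) + u(5))² = ((2 - 14)*(-19 - 24) - 1)² = (-12*(-43) - 1)² = (516 - 1)² = 515² = 265225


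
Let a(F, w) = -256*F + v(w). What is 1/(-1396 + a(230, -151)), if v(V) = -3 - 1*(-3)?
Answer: -1/60276 ≈ -1.6590e-5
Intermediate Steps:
v(V) = 0 (v(V) = -3 + 3 = 0)
a(F, w) = -256*F (a(F, w) = -256*F + 0 = -256*F)
1/(-1396 + a(230, -151)) = 1/(-1396 - 256*230) = 1/(-1396 - 58880) = 1/(-60276) = -1/60276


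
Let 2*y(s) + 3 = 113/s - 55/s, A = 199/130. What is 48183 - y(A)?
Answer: 19169891/398 ≈ 48166.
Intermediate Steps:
A = 199/130 (A = 199*(1/130) = 199/130 ≈ 1.5308)
y(s) = -3/2 + 29/s (y(s) = -3/2 + (113/s - 55/s)/2 = -3/2 + (58/s)/2 = -3/2 + 29/s)
48183 - y(A) = 48183 - (-3/2 + 29/(199/130)) = 48183 - (-3/2 + 29*(130/199)) = 48183 - (-3/2 + 3770/199) = 48183 - 1*6943/398 = 48183 - 6943/398 = 19169891/398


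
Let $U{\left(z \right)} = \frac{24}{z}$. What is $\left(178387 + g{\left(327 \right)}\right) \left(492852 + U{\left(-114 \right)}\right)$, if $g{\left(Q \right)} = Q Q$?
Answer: $\frac{2671751522144}{19} \approx 1.4062 \cdot 10^{11}$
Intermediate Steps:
$g{\left(Q \right)} = Q^{2}$
$\left(178387 + g{\left(327 \right)}\right) \left(492852 + U{\left(-114 \right)}\right) = \left(178387 + 327^{2}\right) \left(492852 + \frac{24}{-114}\right) = \left(178387 + 106929\right) \left(492852 + 24 \left(- \frac{1}{114}\right)\right) = 285316 \left(492852 - \frac{4}{19}\right) = 285316 \cdot \frac{9364184}{19} = \frac{2671751522144}{19}$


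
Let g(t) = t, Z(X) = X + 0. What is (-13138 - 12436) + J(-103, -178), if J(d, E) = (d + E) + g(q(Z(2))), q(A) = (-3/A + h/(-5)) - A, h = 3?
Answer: -258591/10 ≈ -25859.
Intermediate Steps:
Z(X) = X
q(A) = -⅗ - A - 3/A (q(A) = (-3/A + 3/(-5)) - A = (-3/A + 3*(-⅕)) - A = (-3/A - ⅗) - A = (-⅗ - 3/A) - A = -⅗ - A - 3/A)
J(d, E) = -41/10 + E + d (J(d, E) = (d + E) + (-⅗ - 1*2 - 3/2) = (E + d) + (-⅗ - 2 - 3*½) = (E + d) + (-⅗ - 2 - 3/2) = (E + d) - 41/10 = -41/10 + E + d)
(-13138 - 12436) + J(-103, -178) = (-13138 - 12436) + (-41/10 - 178 - 103) = -25574 - 2851/10 = -258591/10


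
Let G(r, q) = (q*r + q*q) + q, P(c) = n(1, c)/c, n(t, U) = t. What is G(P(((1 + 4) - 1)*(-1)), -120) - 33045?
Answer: -18735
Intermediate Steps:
P(c) = 1/c
G(r, q) = q + q² + q*r (G(r, q) = (q*r + q²) + q = (q² + q*r) + q = q + q² + q*r)
G(P(((1 + 4) - 1)*(-1)), -120) - 33045 = -120*(1 - 120 + 1/(((1 + 4) - 1)*(-1))) - 33045 = -120*(1 - 120 + 1/((5 - 1)*(-1))) - 33045 = -120*(1 - 120 + 1/(4*(-1))) - 33045 = -120*(1 - 120 + 1/(-4)) - 33045 = -120*(1 - 120 - ¼) - 33045 = -120*(-477/4) - 33045 = 14310 - 33045 = -18735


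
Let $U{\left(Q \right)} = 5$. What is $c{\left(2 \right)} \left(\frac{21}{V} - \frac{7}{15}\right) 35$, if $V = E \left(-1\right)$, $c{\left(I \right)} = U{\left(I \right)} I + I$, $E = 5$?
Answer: $-1960$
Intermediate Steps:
$c{\left(I \right)} = 6 I$ ($c{\left(I \right)} = 5 I + I = 6 I$)
$V = -5$ ($V = 5 \left(-1\right) = -5$)
$c{\left(2 \right)} \left(\frac{21}{V} - \frac{7}{15}\right) 35 = 6 \cdot 2 \left(\frac{21}{-5} - \frac{7}{15}\right) 35 = 12 \left(21 \left(- \frac{1}{5}\right) - \frac{7}{15}\right) 35 = 12 \left(- \frac{21}{5} - \frac{7}{15}\right) 35 = 12 \left(- \frac{14}{3}\right) 35 = \left(-56\right) 35 = -1960$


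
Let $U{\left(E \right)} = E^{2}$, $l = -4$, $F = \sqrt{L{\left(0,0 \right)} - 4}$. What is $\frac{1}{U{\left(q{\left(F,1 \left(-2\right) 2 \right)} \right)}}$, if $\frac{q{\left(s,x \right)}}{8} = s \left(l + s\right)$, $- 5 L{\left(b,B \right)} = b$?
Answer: $- \frac{3}{25600} - \frac{i}{6400} \approx -0.00011719 - 0.00015625 i$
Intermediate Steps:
$L{\left(b,B \right)} = - \frac{b}{5}$
$F = 2 i$ ($F = \sqrt{\left(- \frac{1}{5}\right) 0 - 4} = \sqrt{0 - 4} = \sqrt{-4} = 2 i \approx 2.0 i$)
$q{\left(s,x \right)} = 8 s \left(-4 + s\right)$
$\frac{1}{U{\left(q{\left(F,1 \left(-2\right) 2 \right)} \right)}} = \frac{1}{\left(8 \cdot 2 i \left(-4 + 2 i\right)\right)^{2}} = \frac{1}{\left(16 i \left(-4 + 2 i\right)\right)^{2}} = \frac{1}{\left(-256\right) \left(-4 + 2 i\right)^{2}} = - \frac{1}{256 \left(-4 + 2 i\right)^{2}}$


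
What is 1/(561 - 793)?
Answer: -1/232 ≈ -0.0043103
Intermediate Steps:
1/(561 - 793) = 1/(-232) = -1/232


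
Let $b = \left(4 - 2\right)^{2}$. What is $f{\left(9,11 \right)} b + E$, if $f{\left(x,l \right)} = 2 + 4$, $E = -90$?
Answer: $-66$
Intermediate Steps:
$b = 4$ ($b = 2^{2} = 4$)
$f{\left(x,l \right)} = 6$
$f{\left(9,11 \right)} b + E = 6 \cdot 4 - 90 = 24 - 90 = -66$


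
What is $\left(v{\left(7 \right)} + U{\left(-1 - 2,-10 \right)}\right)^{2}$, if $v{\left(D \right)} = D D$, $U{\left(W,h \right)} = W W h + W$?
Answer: $1936$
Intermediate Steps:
$U{\left(W,h \right)} = W + h W^{2}$ ($U{\left(W,h \right)} = W^{2} h + W = h W^{2} + W = W + h W^{2}$)
$v{\left(D \right)} = D^{2}$
$\left(v{\left(7 \right)} + U{\left(-1 - 2,-10 \right)}\right)^{2} = \left(7^{2} + \left(-1 - 2\right) \left(1 + \left(-1 - 2\right) \left(-10\right)\right)\right)^{2} = \left(49 + \left(-1 - 2\right) \left(1 + \left(-1 - 2\right) \left(-10\right)\right)\right)^{2} = \left(49 - 3 \left(1 - -30\right)\right)^{2} = \left(49 - 3 \left(1 + 30\right)\right)^{2} = \left(49 - 93\right)^{2} = \left(-44\right)^{2} = 1936$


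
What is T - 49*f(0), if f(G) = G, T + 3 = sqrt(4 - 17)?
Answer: -3 + I*sqrt(13) ≈ -3.0 + 3.6056*I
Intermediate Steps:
T = -3 + I*sqrt(13) (T = -3 + sqrt(4 - 17) = -3 + sqrt(-13) = -3 + I*sqrt(13) ≈ -3.0 + 3.6056*I)
T - 49*f(0) = (-3 + I*sqrt(13)) - 49*0 = (-3 + I*sqrt(13)) + 0 = -3 + I*sqrt(13)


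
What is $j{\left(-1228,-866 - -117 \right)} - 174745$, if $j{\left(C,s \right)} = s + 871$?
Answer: $-174623$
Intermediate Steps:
$j{\left(C,s \right)} = 871 + s$
$j{\left(-1228,-866 - -117 \right)} - 174745 = \left(871 - 749\right) - 174745 = 122 - 174745 = -174623$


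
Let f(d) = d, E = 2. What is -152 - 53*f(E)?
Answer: -258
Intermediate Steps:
-152 - 53*f(E) = -152 - 53*2 = -152 - 106 = -258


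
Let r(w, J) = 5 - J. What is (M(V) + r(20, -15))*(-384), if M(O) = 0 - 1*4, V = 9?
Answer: -6144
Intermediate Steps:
M(O) = -4 (M(O) = 0 - 4 = -4)
(M(V) + r(20, -15))*(-384) = (-4 + (5 - 1*(-15)))*(-384) = (-4 + (5 + 15))*(-384) = (-4 + 20)*(-384) = 16*(-384) = -6144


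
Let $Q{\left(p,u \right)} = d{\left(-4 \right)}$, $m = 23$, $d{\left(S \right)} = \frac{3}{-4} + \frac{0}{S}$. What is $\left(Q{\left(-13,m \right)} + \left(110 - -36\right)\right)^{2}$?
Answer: $\frac{337561}{16} \approx 21098.0$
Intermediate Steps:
$d{\left(S \right)} = - \frac{3}{4}$ ($d{\left(S \right)} = 3 \left(- \frac{1}{4}\right) + 0 = - \frac{3}{4} + 0 = - \frac{3}{4}$)
$Q{\left(p,u \right)} = - \frac{3}{4}$
$\left(Q{\left(-13,m \right)} + \left(110 - -36\right)\right)^{2} = \left(- \frac{3}{4} + \left(110 - -36\right)\right)^{2} = \left(- \frac{3}{4} + \left(110 + 36\right)\right)^{2} = \left(- \frac{3}{4} + 146\right)^{2} = \left(\frac{581}{4}\right)^{2} = \frac{337561}{16}$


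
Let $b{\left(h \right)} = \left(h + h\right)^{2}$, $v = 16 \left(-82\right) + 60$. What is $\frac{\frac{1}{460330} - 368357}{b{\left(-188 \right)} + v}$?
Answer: $- \frac{169565777809}{64503280920} \approx -2.6288$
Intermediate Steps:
$v = -1252$ ($v = -1312 + 60 = -1252$)
$b{\left(h \right)} = 4 h^{2}$ ($b{\left(h \right)} = \left(2 h\right)^{2} = 4 h^{2}$)
$\frac{\frac{1}{460330} - 368357}{b{\left(-188 \right)} + v} = \frac{\frac{1}{460330} - 368357}{4 \left(-188\right)^{2} - 1252} = \frac{\frac{1}{460330} - 368357}{4 \cdot 35344 - 1252} = - \frac{169565777809}{460330 \left(141376 - 1252\right)} = - \frac{169565777809}{460330 \cdot 140124} = \left(- \frac{169565777809}{460330}\right) \frac{1}{140124} = - \frac{169565777809}{64503280920}$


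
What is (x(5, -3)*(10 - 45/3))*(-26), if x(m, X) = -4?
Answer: -520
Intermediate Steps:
(x(5, -3)*(10 - 45/3))*(-26) = -4*(10 - 45/3)*(-26) = -4*(10 - 1*15)*(-26) = -4*(10 - 15)*(-26) = -4*(-5)*(-26) = 20*(-26) = -520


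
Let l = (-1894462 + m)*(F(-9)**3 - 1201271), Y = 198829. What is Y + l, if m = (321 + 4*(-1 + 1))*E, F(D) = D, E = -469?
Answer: 2458103420829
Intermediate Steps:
m = -150549 (m = (321 + 4*(-1 + 1))*(-469) = (321 + 4*0)*(-469) = (321 + 0)*(-469) = 321*(-469) = -150549)
l = 2458103222000 (l = (-1894462 - 150549)*((-9)**3 - 1201271) = -2045011*(-729 - 1201271) = -2045011*(-1202000) = 2458103222000)
Y + l = 198829 + 2458103222000 = 2458103420829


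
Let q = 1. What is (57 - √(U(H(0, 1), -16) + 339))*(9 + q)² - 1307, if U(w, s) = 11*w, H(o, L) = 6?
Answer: 4393 - 900*√5 ≈ 2380.5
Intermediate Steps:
(57 - √(U(H(0, 1), -16) + 339))*(9 + q)² - 1307 = (57 - √(11*6 + 339))*(9 + 1)² - 1307 = (57 - √(66 + 339))*10² - 1307 = (57 - √405)*100 - 1307 = (57 - 9*√5)*100 - 1307 = (5700 - 900*√5) - 1307 = 4393 - 900*√5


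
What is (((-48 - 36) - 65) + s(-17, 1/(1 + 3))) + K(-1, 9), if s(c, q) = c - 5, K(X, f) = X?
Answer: -172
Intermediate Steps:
s(c, q) = -5 + c
(((-48 - 36) - 65) + s(-17, 1/(1 + 3))) + K(-1, 9) = (((-48 - 36) - 65) + (-5 - 17)) - 1 = ((-84 - 65) - 22) - 1 = (-149 - 22) - 1 = -171 - 1 = -172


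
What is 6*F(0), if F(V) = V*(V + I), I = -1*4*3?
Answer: 0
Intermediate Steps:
I = -12 (I = -4*3 = -12)
F(V) = V*(-12 + V) (F(V) = V*(V - 12) = V*(-12 + V))
6*F(0) = 6*(0*(-12 + 0)) = 6*(0*(-12)) = 6*0 = 0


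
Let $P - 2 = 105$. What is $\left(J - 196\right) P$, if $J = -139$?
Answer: $-35845$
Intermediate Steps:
$P = 107$ ($P = 2 + 105 = 107$)
$\left(J - 196\right) P = \left(-139 - 196\right) 107 = \left(-335\right) 107 = -35845$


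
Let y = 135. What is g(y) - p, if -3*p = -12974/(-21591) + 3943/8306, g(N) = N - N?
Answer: 192895357/538004538 ≈ 0.35854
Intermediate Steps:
g(N) = 0
p = -192895357/538004538 (p = -(-12974/(-21591) + 3943/8306)/3 = -(-12974*(-1/21591) + 3943*(1/8306))/3 = -(12974/21591 + 3943/8306)/3 = -1/3*192895357/179334846 = -192895357/538004538 ≈ -0.35854)
g(y) - p = 0 - 1*(-192895357/538004538) = 0 + 192895357/538004538 = 192895357/538004538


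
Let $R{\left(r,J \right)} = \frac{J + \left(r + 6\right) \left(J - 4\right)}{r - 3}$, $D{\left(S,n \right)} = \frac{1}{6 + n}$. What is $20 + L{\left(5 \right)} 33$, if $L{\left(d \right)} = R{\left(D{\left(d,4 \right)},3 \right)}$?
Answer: $\frac{1603}{29} \approx 55.276$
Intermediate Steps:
$R{\left(r,J \right)} = \frac{J + \left(-4 + J\right) \left(6 + r\right)}{-3 + r}$ ($R{\left(r,J \right)} = \frac{J + \left(6 + r\right) \left(-4 + J\right)}{-3 + r} = \frac{J + \left(-4 + J\right) \left(6 + r\right)}{-3 + r}$)
$L{\left(d \right)} = \frac{31}{29}$ ($L{\left(d \right)} = \frac{-24 - \frac{4}{6 + 4} + 7 \cdot 3 + \frac{3}{6 + 4}}{-3 + \frac{1}{6 + 4}} = \frac{-24 - \frac{4}{10} + 21 + \frac{3}{10}}{-3 + \frac{1}{10}} = \frac{-24 - \frac{2}{5} + 21 + 3 \cdot \frac{1}{10}}{-3 + \frac{1}{10}} = \frac{-24 - \frac{2}{5} + 21 + \frac{3}{10}}{- \frac{29}{10}} = \left(- \frac{10}{29}\right) \left(- \frac{31}{10}\right) = \frac{31}{29}$)
$20 + L{\left(5 \right)} 33 = 20 + \frac{31}{29} \cdot 33 = 20 + \frac{1023}{29} = \frac{1603}{29}$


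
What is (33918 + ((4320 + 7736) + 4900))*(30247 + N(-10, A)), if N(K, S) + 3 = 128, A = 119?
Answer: 1545145128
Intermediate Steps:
N(K, S) = 125 (N(K, S) = -3 + 128 = 125)
(33918 + ((4320 + 7736) + 4900))*(30247 + N(-10, A)) = (33918 + ((4320 + 7736) + 4900))*(30247 + 125) = (33918 + (12056 + 4900))*30372 = (33918 + 16956)*30372 = 50874*30372 = 1545145128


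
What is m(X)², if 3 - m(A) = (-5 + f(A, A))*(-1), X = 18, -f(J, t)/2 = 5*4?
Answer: 1764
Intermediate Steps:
f(J, t) = -40 (f(J, t) = -10*4 = -2*20 = -40)
m(A) = -42 (m(A) = 3 - (-5 - 40)*(-1) = 3 - (-45)*(-1) = 3 - 1*45 = 3 - 45 = -42)
m(X)² = (-42)² = 1764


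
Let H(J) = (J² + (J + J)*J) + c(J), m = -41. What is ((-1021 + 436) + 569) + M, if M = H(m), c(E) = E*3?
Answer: 4904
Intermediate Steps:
c(E) = 3*E
H(J) = 3*J + 3*J² (H(J) = (J² + (J + J)*J) + 3*J = (J² + (2*J)*J) + 3*J = (J² + 2*J²) + 3*J = 3*J² + 3*J = 3*J + 3*J²)
M = 4920 (M = 3*(-41)*(1 - 41) = 3*(-41)*(-40) = 4920)
((-1021 + 436) + 569) + M = ((-1021 + 436) + 569) + 4920 = (-585 + 569) + 4920 = -16 + 4920 = 4904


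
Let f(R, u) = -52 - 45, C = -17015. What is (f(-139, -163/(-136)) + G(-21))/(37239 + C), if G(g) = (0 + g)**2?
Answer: 43/2528 ≈ 0.017009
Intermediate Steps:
G(g) = g**2
f(R, u) = -97
(f(-139, -163/(-136)) + G(-21))/(37239 + C) = (-97 + (-21)**2)/(37239 - 17015) = (-97 + 441)/20224 = 344*(1/20224) = 43/2528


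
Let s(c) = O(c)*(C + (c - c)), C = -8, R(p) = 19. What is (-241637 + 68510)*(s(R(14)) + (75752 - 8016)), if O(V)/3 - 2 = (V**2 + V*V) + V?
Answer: -8639729808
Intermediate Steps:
O(V) = 6 + 3*V + 6*V**2 (O(V) = 6 + 3*((V**2 + V*V) + V) = 6 + 3*((V**2 + V**2) + V) = 6 + 3*(2*V**2 + V) = 6 + 3*(V + 2*V**2) = 6 + (3*V + 6*V**2) = 6 + 3*V + 6*V**2)
s(c) = -48 - 48*c**2 - 24*c (s(c) = (6 + 3*c + 6*c**2)*(-8 + (c - c)) = (6 + 3*c + 6*c**2)*(-8 + 0) = (6 + 3*c + 6*c**2)*(-8) = -48 - 48*c**2 - 24*c)
(-241637 + 68510)*(s(R(14)) + (75752 - 8016)) = (-241637 + 68510)*((-48 - 48*19**2 - 24*19) + (75752 - 8016)) = -173127*((-48 - 48*361 - 456) + 67736) = -173127*((-48 - 17328 - 456) + 67736) = -173127*(-17832 + 67736) = -173127*49904 = -8639729808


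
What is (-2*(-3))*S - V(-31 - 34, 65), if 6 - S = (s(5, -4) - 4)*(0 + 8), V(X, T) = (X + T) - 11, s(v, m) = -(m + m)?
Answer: -145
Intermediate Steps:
s(v, m) = -2*m
V(X, T) = -11 + T + X (V(X, T) = (T + X) - 11 = -11 + T + X)
S = -26 (S = 6 - (-2*(-4) - 4)*(0 + 8) = 6 - (8 - 4)*8 = 6 - 4*8 = 6 - 1*32 = 6 - 32 = -26)
(-2*(-3))*S - V(-31 - 34, 65) = -2*(-3)*(-26) - (-11 + 65 + (-31 - 34)) = 6*(-26) - (-11 + 65 - 65) = -156 - 1*(-11) = -156 + 11 = -145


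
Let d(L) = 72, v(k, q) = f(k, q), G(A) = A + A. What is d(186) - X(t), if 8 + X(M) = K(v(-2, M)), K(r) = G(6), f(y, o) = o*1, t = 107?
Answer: 68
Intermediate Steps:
G(A) = 2*A
f(y, o) = o
v(k, q) = q
K(r) = 12 (K(r) = 2*6 = 12)
X(M) = 4 (X(M) = -8 + 12 = 4)
d(186) - X(t) = 72 - 1*4 = 72 - 4 = 68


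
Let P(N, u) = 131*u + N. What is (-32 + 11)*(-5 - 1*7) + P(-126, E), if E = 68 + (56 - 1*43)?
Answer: 10737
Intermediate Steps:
E = 81 (E = 68 + (56 - 43) = 68 + 13 = 81)
P(N, u) = N + 131*u
(-32 + 11)*(-5 - 1*7) + P(-126, E) = (-32 + 11)*(-5 - 1*7) + (-126 + 131*81) = -21*(-5 - 7) + (-126 + 10611) = -21*(-12) + 10485 = 252 + 10485 = 10737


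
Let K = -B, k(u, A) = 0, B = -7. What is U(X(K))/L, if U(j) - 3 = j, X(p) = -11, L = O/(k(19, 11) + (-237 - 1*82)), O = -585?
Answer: -2552/585 ≈ -4.3624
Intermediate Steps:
K = 7 (K = -1*(-7) = 7)
L = 585/319 (L = -585/(0 + (-237 - 1*82)) = -585/(0 + (-237 - 82)) = -585/(0 - 319) = -585/(-319) = -585*(-1/319) = 585/319 ≈ 1.8339)
U(j) = 3 + j
U(X(K))/L = (3 - 11)/(585/319) = -8*319/585 = -2552/585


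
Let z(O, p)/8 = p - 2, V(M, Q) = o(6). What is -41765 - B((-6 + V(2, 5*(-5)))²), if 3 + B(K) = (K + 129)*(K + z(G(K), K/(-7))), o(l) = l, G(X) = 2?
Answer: -39698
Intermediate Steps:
V(M, Q) = 6
z(O, p) = -16 + 8*p (z(O, p) = 8*(p - 2) = 8*(-2 + p) = -16 + 8*p)
B(K) = -3 + (-16 - K/7)*(129 + K) (B(K) = -3 + (K + 129)*(K + (-16 + 8*(K/(-7)))) = -3 + (129 + K)*(K + (-16 + 8*(K*(-⅐)))) = -3 + (129 + K)*(K + (-16 + 8*(-K/7))) = -3 + (129 + K)*(K + (-16 - 8*K/7)) = -3 + (129 + K)*(-16 - K/7) = -3 + (-16 - K/7)*(129 + K))
-41765 - B((-6 + V(2, 5*(-5)))²) = -41765 - (-2067 - 241*(-6 + 6)²/7 - (-6 + 6)⁴/7) = -41765 - (-2067 - 241/7*0² - (0²)²/7) = -41765 - (-2067 - 241/7*0 - ⅐*0²) = -41765 - (-2067 + 0 - ⅐*0) = -41765 - (-2067 + 0 + 0) = -41765 - 1*(-2067) = -41765 + 2067 = -39698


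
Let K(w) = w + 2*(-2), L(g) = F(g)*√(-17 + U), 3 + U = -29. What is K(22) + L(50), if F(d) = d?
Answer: 18 + 350*I ≈ 18.0 + 350.0*I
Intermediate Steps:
U = -32 (U = -3 - 29 = -32)
L(g) = 7*I*g (L(g) = g*√(-17 - 32) = g*√(-49) = g*(7*I) = 7*I*g)
K(w) = -4 + w (K(w) = w - 4 = -4 + w)
K(22) + L(50) = (-4 + 22) + 7*I*50 = 18 + 350*I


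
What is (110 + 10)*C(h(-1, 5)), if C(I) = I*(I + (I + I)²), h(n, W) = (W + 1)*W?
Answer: 13068000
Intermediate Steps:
h(n, W) = W*(1 + W) (h(n, W) = (1 + W)*W = W*(1 + W))
C(I) = I*(I + 4*I²) (C(I) = I*(I + (2*I)²) = I*(I + 4*I²))
(110 + 10)*C(h(-1, 5)) = (110 + 10)*((5*(1 + 5))²*(1 + 4*(5*(1 + 5)))) = 120*((5*6)²*(1 + 4*(5*6))) = 120*(30²*(1 + 4*30)) = 120*(900*(1 + 120)) = 120*(900*121) = 120*108900 = 13068000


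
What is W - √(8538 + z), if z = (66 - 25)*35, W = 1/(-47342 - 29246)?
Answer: -1/76588 - √9973 ≈ -99.865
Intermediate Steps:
W = -1/76588 (W = 1/(-76588) = -1/76588 ≈ -1.3057e-5)
z = 1435 (z = 41*35 = 1435)
W - √(8538 + z) = -1/76588 - √(8538 + 1435) = -1/76588 - √9973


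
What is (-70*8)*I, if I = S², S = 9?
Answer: -45360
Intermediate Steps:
I = 81 (I = 9² = 81)
(-70*8)*I = -70*8*81 = -560*81 = -45360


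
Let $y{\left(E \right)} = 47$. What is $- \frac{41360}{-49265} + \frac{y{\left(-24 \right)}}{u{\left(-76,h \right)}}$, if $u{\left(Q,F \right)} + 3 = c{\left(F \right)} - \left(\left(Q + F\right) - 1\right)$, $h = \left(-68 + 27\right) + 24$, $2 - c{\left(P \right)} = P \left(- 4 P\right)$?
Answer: $\frac{10794819}{12306397} \approx 0.87717$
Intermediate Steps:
$c{\left(P \right)} = 2 + 4 P^{2}$ ($c{\left(P \right)} = 2 - P \left(- 4 P\right) = 2 - - 4 P^{2} = 2 + 4 P^{2}$)
$h = -17$ ($h = -41 + 24 = -17$)
$u{\left(Q,F \right)} = - F - Q + 4 F^{2}$ ($u{\left(Q,F \right)} = -3 - \left(-3 + F + Q - 4 F^{2}\right) = -3 + \left(3 - F - Q + 4 F^{2}\right) = - F - Q + 4 F^{2}$)
$- \frac{41360}{-49265} + \frac{y{\left(-24 \right)}}{u{\left(-76,h \right)}} = - \frac{41360}{-49265} + \frac{47}{\left(-1\right) \left(-17\right) - -76 + 4 \left(-17\right)^{2}} = \left(-41360\right) \left(- \frac{1}{49265}\right) + \frac{47}{17 + 76 + 4 \cdot 289} = \frac{8272}{9853} + \frac{47}{17 + 76 + 1156} = \frac{8272}{9853} + \frac{47}{1249} = \frac{10794819}{12306397}$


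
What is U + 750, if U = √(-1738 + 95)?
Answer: 750 + I*√1643 ≈ 750.0 + 40.534*I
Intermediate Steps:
U = I*√1643 (U = √(-1643) = I*√1643 ≈ 40.534*I)
U + 750 = I*√1643 + 750 = 750 + I*√1643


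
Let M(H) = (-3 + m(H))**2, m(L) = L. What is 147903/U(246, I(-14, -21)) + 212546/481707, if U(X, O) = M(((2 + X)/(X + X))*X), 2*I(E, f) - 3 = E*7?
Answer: 74357796407/7052672187 ≈ 10.543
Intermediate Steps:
I(E, f) = 3/2 + 7*E/2 (I(E, f) = 3/2 + (E*7)/2 = 3/2 + (7*E)/2 = 3/2 + 7*E/2)
M(H) = (-3 + H)**2
U(X, O) = (-2 + X/2)**2 (U(X, O) = (-3 + ((2 + X)/(X + X))*X)**2 = (-3 + ((2 + X)/((2*X)))*X)**2 = (-3 + ((2 + X)*(1/(2*X)))*X)**2 = (-3 + ((2 + X)/(2*X))*X)**2 = (-3 + (1 + X/2))**2 = (-2 + X/2)**2)
147903/U(246, I(-14, -21)) + 212546/481707 = 147903/(((-4 + 246)**2/4)) + 212546/481707 = 147903/(((1/4)*242**2)) + 212546*(1/481707) = 147903/(((1/4)*58564)) + 212546/481707 = 147903/14641 + 212546/481707 = 74357796407/7052672187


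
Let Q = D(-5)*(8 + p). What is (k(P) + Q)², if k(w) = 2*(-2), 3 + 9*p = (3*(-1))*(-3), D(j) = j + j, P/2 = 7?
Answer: 73984/9 ≈ 8220.4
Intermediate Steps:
P = 14 (P = 2*7 = 14)
D(j) = 2*j
p = ⅔ (p = -⅓ + ((3*(-1))*(-3))/9 = -⅓ + (-3*(-3))/9 = -⅓ + (⅑)*9 = -⅓ + 1 = ⅔ ≈ 0.66667)
Q = -260/3 (Q = (2*(-5))*(8 + ⅔) = -10*26/3 = -260/3 ≈ -86.667)
k(w) = -4
(k(P) + Q)² = (-4 - 260/3)² = (-272/3)² = 73984/9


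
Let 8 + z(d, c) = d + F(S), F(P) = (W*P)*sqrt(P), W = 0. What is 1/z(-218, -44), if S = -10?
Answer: -1/226 ≈ -0.0044248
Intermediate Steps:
F(P) = 0 (F(P) = (0*P)*sqrt(P) = 0*sqrt(P) = 0)
z(d, c) = -8 + d (z(d, c) = -8 + (d + 0) = -8 + d)
1/z(-218, -44) = 1/(-8 - 218) = 1/(-226) = -1/226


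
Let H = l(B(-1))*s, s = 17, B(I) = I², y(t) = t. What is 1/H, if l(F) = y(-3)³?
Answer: -1/459 ≈ -0.0021787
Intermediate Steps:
l(F) = -27 (l(F) = (-3)³ = -27)
H = -459 (H = -27*17 = -459)
1/H = 1/(-459) = -1/459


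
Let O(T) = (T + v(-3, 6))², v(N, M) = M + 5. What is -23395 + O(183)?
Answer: 14241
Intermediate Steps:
v(N, M) = 5 + M
O(T) = (11 + T)² (O(T) = (T + (5 + 6))² = (T + 11)² = (11 + T)²)
-23395 + O(183) = -23395 + (11 + 183)² = -23395 + 194² = -23395 + 37636 = 14241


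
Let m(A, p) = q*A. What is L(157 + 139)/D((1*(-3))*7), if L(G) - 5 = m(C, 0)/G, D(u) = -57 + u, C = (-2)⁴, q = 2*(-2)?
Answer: -59/962 ≈ -0.061331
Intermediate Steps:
q = -4
C = 16
m(A, p) = -4*A
L(G) = 5 - 64/G (L(G) = 5 + (-4*16)/G = 5 - 64/G)
L(157 + 139)/D((1*(-3))*7) = (5 - 64/(157 + 139))/(-57 + (1*(-3))*7) = (5 - 64/296)/(-57 - 3*7) = (5 - 64*1/296)/(-57 - 21) = (5 - 8/37)/(-78) = (177/37)*(-1/78) = -59/962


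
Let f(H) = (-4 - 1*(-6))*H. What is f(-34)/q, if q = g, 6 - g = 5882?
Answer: 17/1469 ≈ 0.011572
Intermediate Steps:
g = -5876 (g = 6 - 1*5882 = 6 - 5882 = -5876)
q = -5876
f(H) = 2*H (f(H) = (-4 + 6)*H = 2*H)
f(-34)/q = (2*(-34))/(-5876) = -68*(-1/5876) = 17/1469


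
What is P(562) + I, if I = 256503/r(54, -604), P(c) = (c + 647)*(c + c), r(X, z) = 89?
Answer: 121200027/89 ≈ 1.3618e+6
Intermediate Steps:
P(c) = 2*c*(647 + c) (P(c) = (647 + c)*(2*c) = 2*c*(647 + c))
I = 256503/89 ≈ 2882.1
P(562) + I = 2*562*(647 + 562) + 256503/89 = 2*562*1209 + 256503/89 = 1358916 + 256503/89 = 121200027/89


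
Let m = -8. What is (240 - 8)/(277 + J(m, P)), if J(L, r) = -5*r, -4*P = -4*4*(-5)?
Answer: 8/13 ≈ 0.61539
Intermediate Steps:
P = -20 (P = -(-4*4)*(-5)/4 = -(-4)*(-5) = -¼*80 = -20)
(240 - 8)/(277 + J(m, P)) = (240 - 8)/(277 - 5*(-20)) = 232/(277 + 100) = 232/377 = 232*(1/377) = 8/13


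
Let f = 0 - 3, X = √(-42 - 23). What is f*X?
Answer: -3*I*√65 ≈ -24.187*I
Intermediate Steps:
X = I*√65 (X = √(-65) = I*√65 ≈ 8.0623*I)
f = -3
f*X = -3*I*√65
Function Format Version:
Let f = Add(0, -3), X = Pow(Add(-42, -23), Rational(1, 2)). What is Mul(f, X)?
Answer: Mul(-3, I, Pow(65, Rational(1, 2))) ≈ Mul(-24.187, I)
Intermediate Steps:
X = Mul(I, Pow(65, Rational(1, 2))) (X = Pow(-65, Rational(1, 2)) = Mul(I, Pow(65, Rational(1, 2))) ≈ Mul(8.0623, I))
f = -3
Mul(f, X) = Mul(-3, Mul(I, Pow(65, Rational(1, 2)))) = Mul(-3, I, Pow(65, Rational(1, 2)))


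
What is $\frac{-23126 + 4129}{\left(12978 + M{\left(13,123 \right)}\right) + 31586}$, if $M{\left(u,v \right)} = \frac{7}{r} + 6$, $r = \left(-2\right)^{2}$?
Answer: $- \frac{75988}{178287} \approx -0.42621$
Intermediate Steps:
$r = 4$
$M{\left(u,v \right)} = \frac{31}{4}$ ($M{\left(u,v \right)} = \frac{7}{4} + 6 = \frac{31}{4}$)
$\frac{-23126 + 4129}{\left(12978 + M{\left(13,123 \right)}\right) + 31586} = \frac{-23126 + 4129}{\left(12978 + \frac{31}{4}\right) + 31586} = - \frac{18997}{\frac{51943}{4} + 31586} = - \frac{18997}{\frac{178287}{4}} = \left(-18997\right) \frac{4}{178287} = - \frac{75988}{178287}$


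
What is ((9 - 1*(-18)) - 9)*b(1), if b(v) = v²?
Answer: 18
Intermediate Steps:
((9 - 1*(-18)) - 9)*b(1) = ((9 - 1*(-18)) - 9)*1² = ((9 + 18) - 9)*1 = (27 - 9)*1 = 18*1 = 18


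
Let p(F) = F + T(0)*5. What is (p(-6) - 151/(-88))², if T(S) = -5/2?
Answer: 2181529/7744 ≈ 281.71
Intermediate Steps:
T(S) = -5/2 (T(S) = -5*½ = -5/2)
p(F) = -25/2 + F (p(F) = F - 5/2*5 = F - 25/2 = -25/2 + F)
(p(-6) - 151/(-88))² = ((-25/2 - 6) - 151/(-88))² = (-37/2 - 151*(-1/88))² = (-37/2 + 151/88)² = (-1477/88)² = 2181529/7744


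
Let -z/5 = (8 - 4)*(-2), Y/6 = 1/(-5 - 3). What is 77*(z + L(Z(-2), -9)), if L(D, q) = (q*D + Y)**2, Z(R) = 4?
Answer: 1713173/16 ≈ 1.0707e+5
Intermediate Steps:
Y = -3/4 (Y = 6/(-5 - 3) = 6/(-8) = 6*(-1/8) = -3/4 ≈ -0.75000)
L(D, q) = (-3/4 + D*q)**2 (L(D, q) = (q*D - 3/4)**2 = (D*q - 3/4)**2 = (-3/4 + D*q)**2)
z = 40 (z = -5*(8 - 4)*(-2) = -20*(-2) = -5*(-8) = 40)
77*(z + L(Z(-2), -9)) = 77*(40 + (-3 + 4*4*(-9))**2/16) = 77*(40 + (-3 - 144)**2/16) = 77*(40 + (1/16)*(-147)**2) = 77*(40 + (1/16)*21609) = 77*(40 + 21609/16) = 77*(22249/16) = 1713173/16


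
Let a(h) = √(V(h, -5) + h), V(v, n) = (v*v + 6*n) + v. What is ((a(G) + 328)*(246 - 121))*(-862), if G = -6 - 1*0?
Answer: -35342000 - 107750*I*√6 ≈ -3.5342e+7 - 2.6393e+5*I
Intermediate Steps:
G = -6 (G = -6 + 0 = -6)
V(v, n) = v + v² + 6*n (V(v, n) = (v² + 6*n) + v = v + v² + 6*n)
a(h) = √(-30 + h² + 2*h) (a(h) = √((h + h² + 6*(-5)) + h) = √((h + h² - 30) + h) = √((-30 + h + h²) + h) = √(-30 + h² + 2*h))
((a(G) + 328)*(246 - 121))*(-862) = ((√(-30 + (-6)² + 2*(-6)) + 328)*(246 - 121))*(-862) = ((√(-30 + 36 - 12) + 328)*125)*(-862) = ((√(-6) + 328)*125)*(-862) = ((I*√6 + 328)*125)*(-862) = ((328 + I*√6)*125)*(-862) = (41000 + 125*I*√6)*(-862) = -35342000 - 107750*I*√6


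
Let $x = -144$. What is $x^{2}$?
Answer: $20736$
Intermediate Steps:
$x^{2} = \left(-144\right)^{2} = 20736$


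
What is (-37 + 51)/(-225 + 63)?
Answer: -7/81 ≈ -0.086420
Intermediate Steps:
(-37 + 51)/(-225 + 63) = 14/(-162) = 14*(-1/162) = -7/81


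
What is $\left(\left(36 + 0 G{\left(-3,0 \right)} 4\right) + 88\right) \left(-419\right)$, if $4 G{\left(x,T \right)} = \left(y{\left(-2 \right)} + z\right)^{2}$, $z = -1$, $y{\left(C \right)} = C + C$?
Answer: $-51956$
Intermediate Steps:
$y{\left(C \right)} = 2 C$
$G{\left(x,T \right)} = \frac{25}{4}$ ($G{\left(x,T \right)} = \frac{\left(2 \left(-2\right) - 1\right)^{2}}{4} = \frac{\left(-4 - 1\right)^{2}}{4} = \frac{\left(-5\right)^{2}}{4} = \frac{1}{4} \cdot 25 = \frac{25}{4}$)
$\left(\left(36 + 0 G{\left(-3,0 \right)} 4\right) + 88\right) \left(-419\right) = \left(\left(36 + 0 \cdot \frac{25}{4} \cdot 4\right) + 88\right) \left(-419\right) = \left(\left(36 + 0 \cdot 4\right) + 88\right) \left(-419\right) = \left(\left(36 + 0\right) + 88\right) \left(-419\right) = \left(36 + 88\right) \left(-419\right) = 124 \left(-419\right) = -51956$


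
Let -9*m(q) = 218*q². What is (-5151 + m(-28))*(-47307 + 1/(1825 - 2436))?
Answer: 6280126566638/5499 ≈ 1.1420e+9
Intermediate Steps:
m(q) = -218*q²/9
(-5151 + m(-28))*(-47307 + 1/(1825 - 2436)) = (-5151 - 218/9*(-28)²)*(-47307 + 1/(1825 - 2436)) = (-5151 - 218/9*784)*(-47307 + 1/(-611)) = (-5151 - 170912/9)*(-47307 - 1/611) = -217271/9*(-28904578/611) = 6280126566638/5499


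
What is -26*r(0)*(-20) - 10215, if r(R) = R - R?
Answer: -10215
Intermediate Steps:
r(R) = 0
-26*r(0)*(-20) - 10215 = -26*0*(-20) - 10215 = 0*(-20) - 10215 = 0 - 10215 = -10215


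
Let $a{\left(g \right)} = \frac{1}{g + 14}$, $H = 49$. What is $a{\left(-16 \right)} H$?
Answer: $- \frac{49}{2} \approx -24.5$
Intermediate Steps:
$a{\left(g \right)} = \frac{1}{14 + g}$
$a{\left(-16 \right)} H = \frac{1}{14 - 16} \cdot 49 = \frac{1}{-2} \cdot 49 = \left(- \frac{1}{2}\right) 49 = - \frac{49}{2}$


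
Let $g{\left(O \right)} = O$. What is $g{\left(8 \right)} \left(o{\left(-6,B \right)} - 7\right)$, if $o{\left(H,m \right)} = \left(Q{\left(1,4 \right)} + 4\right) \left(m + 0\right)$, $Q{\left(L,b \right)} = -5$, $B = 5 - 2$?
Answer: $-80$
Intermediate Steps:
$B = 3$
$o{\left(H,m \right)} = - m$ ($o{\left(H,m \right)} = \left(-5 + 4\right) \left(m + 0\right) = - m$)
$g{\left(8 \right)} \left(o{\left(-6,B \right)} - 7\right) = 8 \left(\left(-1\right) 3 - 7\right) = 8 \left(-3 - 7\right) = 8 \left(-10\right) = -80$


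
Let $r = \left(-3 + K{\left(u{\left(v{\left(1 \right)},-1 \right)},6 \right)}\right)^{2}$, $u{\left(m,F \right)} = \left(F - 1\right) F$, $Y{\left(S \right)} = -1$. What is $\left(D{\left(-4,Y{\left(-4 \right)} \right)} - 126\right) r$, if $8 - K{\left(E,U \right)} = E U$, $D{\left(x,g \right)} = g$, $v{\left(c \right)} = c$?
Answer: $-6223$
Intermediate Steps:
$u{\left(m,F \right)} = F \left(-1 + F\right)$ ($u{\left(m,F \right)} = \left(-1 + F\right) F = F \left(-1 + F\right)$)
$K{\left(E,U \right)} = 8 - E U$
$r = 49$ ($r = \left(-3 + \left(8 - - (-1 - 1) 6\right)\right)^{2} = \left(-3 + \left(8 - \left(-1\right) \left(-2\right) 6\right)\right)^{2} = \left(-3 + \left(8 - 2 \cdot 6\right)\right)^{2} = \left(-3 + \left(8 - 12\right)\right)^{2} = \left(-3 - 4\right)^{2} = \left(-7\right)^{2} = 49$)
$\left(D{\left(-4,Y{\left(-4 \right)} \right)} - 126\right) r = \left(-1 - 126\right) 49 = \left(-127\right) 49 = -6223$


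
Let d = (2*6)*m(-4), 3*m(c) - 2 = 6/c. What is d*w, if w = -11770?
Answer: -23540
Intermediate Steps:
m(c) = 2/3 + 2/c (m(c) = 2/3 + (6/c)/3 = 2/3 + 2/c)
d = 2 (d = (2*6)*(2/3 + 2/(-4)) = 12*(2/3 + 2*(-1/4)) = 12*(2/3 - 1/2) = 12*(1/6) = 2)
d*w = 2*(-11770) = -23540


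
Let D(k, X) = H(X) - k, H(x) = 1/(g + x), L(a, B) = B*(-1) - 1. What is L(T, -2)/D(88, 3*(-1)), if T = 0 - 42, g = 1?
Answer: -2/177 ≈ -0.011299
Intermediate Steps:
T = -42
L(a, B) = -1 - B (L(a, B) = -B - 1 = -1 - B)
H(x) = 1/(1 + x)
D(k, X) = 1/(1 + X) - k
L(T, -2)/D(88, 3*(-1)) = (-1 - 1*(-2))/(((1 - 1*88*(1 + 3*(-1)))/(1 + 3*(-1)))) = (-1 + 2)/(((1 - 1*88*(1 - 3))/(1 - 3))) = 1/((1 - 1*88*(-2))/(-2)) = 1/(-(1 + 176)/2) = 1/(-1/2*177) = 1/(-177/2) = 1*(-2/177) = -2/177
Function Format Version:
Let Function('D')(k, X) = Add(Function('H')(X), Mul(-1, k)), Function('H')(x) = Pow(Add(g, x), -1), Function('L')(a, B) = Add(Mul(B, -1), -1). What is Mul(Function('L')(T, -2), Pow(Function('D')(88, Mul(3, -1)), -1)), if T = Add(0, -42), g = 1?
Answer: Rational(-2, 177) ≈ -0.011299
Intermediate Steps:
T = -42
Function('L')(a, B) = Add(-1, Mul(-1, B)) (Function('L')(a, B) = Add(Mul(-1, B), -1) = Add(-1, Mul(-1, B)))
Function('H')(x) = Pow(Add(1, x), -1)
Function('D')(k, X) = Add(Pow(Add(1, X), -1), Mul(-1, k))
Mul(Function('L')(T, -2), Pow(Function('D')(88, Mul(3, -1)), -1)) = Mul(Add(-1, Mul(-1, -2)), Pow(Mul(Pow(Add(1, Mul(3, -1)), -1), Add(1, Mul(-1, 88, Add(1, Mul(3, -1))))), -1)) = Mul(Add(-1, 2), Pow(Mul(Pow(Add(1, -3), -1), Add(1, Mul(-1, 88, Add(1, -3)))), -1)) = Mul(1, Pow(Mul(Pow(-2, -1), Add(1, Mul(-1, 88, -2))), -1)) = Mul(1, Pow(Mul(Rational(-1, 2), Add(1, 176)), -1)) = Mul(1, Pow(Mul(Rational(-1, 2), 177), -1)) = Mul(1, Pow(Rational(-177, 2), -1)) = Mul(1, Rational(-2, 177)) = Rational(-2, 177)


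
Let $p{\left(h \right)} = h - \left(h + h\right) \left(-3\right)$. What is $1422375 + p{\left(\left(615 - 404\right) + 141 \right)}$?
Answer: $1424839$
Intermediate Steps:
$p{\left(h \right)} = 7 h$ ($p{\left(h \right)} = h - 2 h \left(-3\right) = h - - 6 h = h + 6 h = 7 h$)
$1422375 + p{\left(\left(615 - 404\right) + 141 \right)} = 1422375 + 7 \left(\left(615 - 404\right) + 141\right) = 1422375 + 7 \left(211 + 141\right) = 1422375 + 7 \cdot 352 = 1422375 + 2464 = 1424839$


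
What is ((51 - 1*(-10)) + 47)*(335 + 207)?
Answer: 58536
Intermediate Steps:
((51 - 1*(-10)) + 47)*(335 + 207) = ((51 + 10) + 47)*542 = (61 + 47)*542 = 108*542 = 58536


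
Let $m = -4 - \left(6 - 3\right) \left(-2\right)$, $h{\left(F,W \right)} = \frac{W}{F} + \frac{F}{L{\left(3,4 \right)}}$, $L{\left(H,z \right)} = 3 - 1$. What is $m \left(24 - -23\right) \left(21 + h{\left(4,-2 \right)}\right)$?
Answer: $2115$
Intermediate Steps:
$L{\left(H,z \right)} = 2$
$h{\left(F,W \right)} = \frac{F}{2} + \frac{W}{F}$ ($h{\left(F,W \right)} = \frac{W}{F} + \frac{F}{2} = \frac{F}{2} + \frac{W}{F}$)
$m = 2$ ($m = -4 - 3 \left(-2\right) = -4 - -6 = -4 + 6 = 2$)
$m \left(24 - -23\right) \left(21 + h{\left(4,-2 \right)}\right) = 2 \left(24 - -23\right) \left(21 + \left(\frac{1}{2} \cdot 4 - \frac{2}{4}\right)\right) = 2 \left(24 + 23\right) \left(21 + \left(2 - \frac{1}{2}\right)\right) = 2 \cdot 47 \left(21 + \left(2 - \frac{1}{2}\right)\right) = 94 \left(21 + \frac{3}{2}\right) = 94 \cdot \frac{45}{2} = 2115$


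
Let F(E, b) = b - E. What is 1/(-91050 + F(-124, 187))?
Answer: -1/90739 ≈ -1.1021e-5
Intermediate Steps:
1/(-91050 + F(-124, 187)) = 1/(-91050 + (187 - 1*(-124))) = 1/(-91050 + (187 + 124)) = 1/(-91050 + 311) = 1/(-90739) = -1/90739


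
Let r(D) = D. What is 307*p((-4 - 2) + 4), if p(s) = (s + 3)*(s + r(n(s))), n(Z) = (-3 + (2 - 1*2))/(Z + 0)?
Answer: -307/2 ≈ -153.50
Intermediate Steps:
n(Z) = -3/Z (n(Z) = (-3 + (2 - 2))/Z = (-3 + 0)/Z = -3/Z)
p(s) = (3 + s)*(s - 3/s) (p(s) = (s + 3)*(s - 3/s) = (3 + s)*(s - 3/s))
307*p((-4 - 2) + 4) = 307*(-3 + ((-4 - 2) + 4)² - 9/((-4 - 2) + 4) + 3*((-4 - 2) + 4)) = 307*(-3 + (-6 + 4)² - 9/(-6 + 4) + 3*(-6 + 4)) = 307*(-3 + (-2)² - 9/(-2) + 3*(-2)) = 307*(-3 + 4 - 9*(-½) - 6) = 307*(-3 + 4 + 9/2 - 6) = 307*(-½) = -307/2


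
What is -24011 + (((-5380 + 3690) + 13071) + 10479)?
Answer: -2151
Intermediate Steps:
-24011 + (((-5380 + 3690) + 13071) + 10479) = -24011 + ((-1690 + 13071) + 10479) = -24011 + (11381 + 10479) = -24011 + 21860 = -2151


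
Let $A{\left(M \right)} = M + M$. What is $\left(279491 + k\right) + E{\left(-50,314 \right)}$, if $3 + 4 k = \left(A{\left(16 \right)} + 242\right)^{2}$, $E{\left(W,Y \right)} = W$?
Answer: $\frac{1192837}{4} \approx 2.9821 \cdot 10^{5}$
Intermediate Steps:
$A{\left(M \right)} = 2 M$
$k = \frac{75073}{4}$ ($k = - \frac{3}{4} + \frac{\left(2 \cdot 16 + 242\right)^{2}}{4} = - \frac{3}{4} + \frac{\left(32 + 242\right)^{2}}{4} = - \frac{3}{4} + \frac{274^{2}}{4} = - \frac{3}{4} + \frac{1}{4} \cdot 75076 = - \frac{3}{4} + 18769 = \frac{75073}{4} \approx 18768.0$)
$\left(279491 + k\right) + E{\left(-50,314 \right)} = \left(279491 + \frac{75073}{4}\right) - 50 = \frac{1193037}{4} - 50 = \frac{1192837}{4}$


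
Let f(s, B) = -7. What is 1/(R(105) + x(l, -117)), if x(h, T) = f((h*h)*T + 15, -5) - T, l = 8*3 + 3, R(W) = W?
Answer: 1/215 ≈ 0.0046512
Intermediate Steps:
l = 27 (l = 24 + 3 = 27)
x(h, T) = -7 - T
1/(R(105) + x(l, -117)) = 1/(105 + (-7 - 1*(-117))) = 1/(105 + (-7 + 117)) = 1/(105 + 110) = 1/215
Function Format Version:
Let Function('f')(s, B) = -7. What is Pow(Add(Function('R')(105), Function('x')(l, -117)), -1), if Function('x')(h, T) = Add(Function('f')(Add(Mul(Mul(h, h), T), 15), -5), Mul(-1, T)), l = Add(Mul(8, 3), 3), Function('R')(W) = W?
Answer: Rational(1, 215) ≈ 0.0046512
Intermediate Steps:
l = 27 (l = Add(24, 3) = 27)
Function('x')(h, T) = Add(-7, Mul(-1, T))
Pow(Add(Function('R')(105), Function('x')(l, -117)), -1) = Pow(Add(105, Add(-7, Mul(-1, -117))), -1) = Pow(Add(105, Add(-7, 117)), -1) = Pow(Add(105, 110), -1) = Pow(215, -1) = Rational(1, 215)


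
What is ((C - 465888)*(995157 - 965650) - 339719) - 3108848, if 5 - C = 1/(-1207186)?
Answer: -16599119253340621/1207186 ≈ -1.3750e+10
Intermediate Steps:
C = 6035931/1207186 (C = 5 - 1/(-1207186) = 5 - 1*(-1/1207186) = 5 + 1/1207186 = 6035931/1207186 ≈ 5.0000)
((C - 465888)*(995157 - 965650) - 339719) - 3108848 = ((6035931/1207186 - 465888)*(995157 - 965650) - 339719) - 3108848 = (-562407435237/1207186*29507 - 339719) - 3108848 = (-16594956191538159/1207186 - 339719) - 3108848 = -16595366295558893/1207186 - 3108848 = -16599119253340621/1207186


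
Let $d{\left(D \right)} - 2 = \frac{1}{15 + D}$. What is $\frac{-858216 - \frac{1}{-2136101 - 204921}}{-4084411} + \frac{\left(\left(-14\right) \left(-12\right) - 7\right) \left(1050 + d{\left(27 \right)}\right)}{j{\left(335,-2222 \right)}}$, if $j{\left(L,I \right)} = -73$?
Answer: $- \frac{2429060347435406443}{1047005712880599} \approx -2320.0$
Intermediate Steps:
$d{\left(D \right)} = 2 + \frac{1}{15 + D}$
$\frac{-858216 - \frac{1}{-2136101 - 204921}}{-4084411} + \frac{\left(\left(-14\right) \left(-12\right) - 7\right) \left(1050 + d{\left(27 \right)}\right)}{j{\left(335,-2222 \right)}} = \frac{-858216 - \frac{1}{-2136101 - 204921}}{-4084411} + \frac{\left(\left(-14\right) \left(-12\right) - 7\right) \left(1050 + \frac{31 + 2 \cdot 27}{15 + 27}\right)}{-73} = \left(-858216 - \frac{1}{-2341022}\right) \left(- \frac{1}{4084411}\right) + \left(168 - 7\right) \left(1050 + \frac{31 + 54}{42}\right) \left(- \frac{1}{73}\right) = \left(-858216 - - \frac{1}{2341022}\right) \left(- \frac{1}{4084411}\right) + 161 \left(1050 + \frac{1}{42} \cdot 85\right) \left(- \frac{1}{73}\right) = \left(-858216 + \frac{1}{2341022}\right) \left(- \frac{1}{4084411}\right) + 161 \left(1050 + \frac{85}{42}\right) \left(- \frac{1}{73}\right) = \left(- \frac{2009102536751}{2341022}\right) \left(- \frac{1}{4084411}\right) + 161 \cdot \frac{44185}{42} \left(- \frac{1}{73}\right) = \frac{2009102536751}{9561696008042} + \frac{1016255}{6} \left(- \frac{1}{73}\right) = \frac{2009102536751}{9561696008042} - \frac{1016255}{438} = - \frac{2429060347435406443}{1047005712880599}$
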